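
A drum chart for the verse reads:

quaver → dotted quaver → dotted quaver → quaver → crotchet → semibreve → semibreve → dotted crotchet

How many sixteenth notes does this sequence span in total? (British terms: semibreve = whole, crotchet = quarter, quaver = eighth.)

52

In sixteenth notes: quaver = 2; dotted quaver = 3; dotted quaver = 3; quaver = 2; crotchet = 4; semibreve = 16; semibreve = 16; dotted crotchet = 6.
Total: 2 + 3 + 3 + 2 + 4 + 16 + 16 + 6 = 52 sixteenth notes.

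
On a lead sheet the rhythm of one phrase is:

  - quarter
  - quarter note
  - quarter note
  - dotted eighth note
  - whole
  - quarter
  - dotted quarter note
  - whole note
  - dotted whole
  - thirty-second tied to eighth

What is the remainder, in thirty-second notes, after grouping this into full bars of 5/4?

One bar of 5/4 = 40 thirty-second notes.
Convert each value to thirty-second notes: quarter = 8; quarter note = 8; quarter note = 8; dotted eighth note = 6; whole = 32; quarter = 8; dotted quarter note = 12; whole note = 32; dotted whole = 48; thirty-second tied to eighth (thirty-second + eighth) = 5.
Adding: 8 + 8 + 8 + 6 + 32 + 8 + 12 + 32 + 48 + 5 = 167.
167 ÷ 40 = 4 complete bars with 7 thirty-second notes remaining.

7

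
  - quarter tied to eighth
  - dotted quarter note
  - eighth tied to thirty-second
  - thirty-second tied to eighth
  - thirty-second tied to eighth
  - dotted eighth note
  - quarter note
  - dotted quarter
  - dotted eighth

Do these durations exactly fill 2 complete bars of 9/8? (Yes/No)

No

One bar of 9/8 = 36 thirty-second notes, so 2 bars = 72.
Convert each value to thirty-second notes: quarter tied to eighth (quarter + eighth) = 12; dotted quarter note = 12; eighth tied to thirty-second (eighth + thirty-second) = 5; thirty-second tied to eighth (thirty-second + eighth) = 5; thirty-second tied to eighth (thirty-second + eighth) = 5; dotted eighth note = 6; quarter note = 8; dotted quarter = 12; dotted eighth = 6.
Altogether 12 + 12 + 5 + 5 + 5 + 6 + 8 + 12 + 6 = 71.
71 falls short of 72, so the answer is No.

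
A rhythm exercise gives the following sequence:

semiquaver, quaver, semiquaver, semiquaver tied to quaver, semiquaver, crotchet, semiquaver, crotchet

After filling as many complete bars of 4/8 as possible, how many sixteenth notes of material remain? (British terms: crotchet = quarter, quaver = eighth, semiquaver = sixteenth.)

One bar of 4/8 = 8 sixteenth notes.
Working in sixteenth notes: semiquaver = 1; quaver = 2; semiquaver = 1; semiquaver tied to quaver (semiquaver + quaver) = 3; semiquaver = 1; crotchet = 4; semiquaver = 1; crotchet = 4.
Altogether 1 + 2 + 1 + 3 + 1 + 4 + 1 + 4 = 17.
17 ÷ 8 = 2 complete bars with 1 sixteenth note remaining.

1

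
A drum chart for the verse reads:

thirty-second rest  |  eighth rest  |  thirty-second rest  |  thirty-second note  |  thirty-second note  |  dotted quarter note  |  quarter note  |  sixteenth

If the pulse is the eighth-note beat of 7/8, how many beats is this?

7.5

One eighth-note beat = 4 thirty-second notes.
Express everything in thirty-second notes: thirty-second rest = 1; eighth rest = 4; thirty-second rest = 1; thirty-second note = 1; thirty-second note = 1; dotted quarter note = 12; quarter note = 8; sixteenth = 2.
Sum: 1 + 4 + 1 + 1 + 1 + 12 + 8 + 2 = 30.
30 ÷ 4 = 7.5 beats.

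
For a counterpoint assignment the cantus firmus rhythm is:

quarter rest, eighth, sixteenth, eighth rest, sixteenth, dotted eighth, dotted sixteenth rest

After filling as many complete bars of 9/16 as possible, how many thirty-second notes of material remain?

11

One bar of 9/16 = 18 thirty-second notes.
Each duration in thirty-second notes: quarter rest = 8; eighth = 4; sixteenth = 2; eighth rest = 4; sixteenth = 2; dotted eighth = 6; dotted sixteenth rest = 3.
Total: 8 + 4 + 2 + 4 + 2 + 6 + 3 = 29.
29 ÷ 18 = 1 complete bar with 11 thirty-second notes remaining.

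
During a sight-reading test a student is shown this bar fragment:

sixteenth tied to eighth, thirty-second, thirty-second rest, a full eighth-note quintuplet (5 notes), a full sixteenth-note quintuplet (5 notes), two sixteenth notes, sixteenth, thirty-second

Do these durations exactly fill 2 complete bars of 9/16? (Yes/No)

No

One bar of 9/16 = 18 thirty-second notes, so 2 bars = 36.
Working in thirty-second notes: sixteenth tied to eighth (sixteenth + eighth) = 6; thirty-second = 1; thirty-second rest = 1; a full eighth-note quintuplet (5 notes) (five quintuplet eighths span one half) = 16; a full sixteenth-note quintuplet (5 notes) (five quintuplet sixteenths span one quarter) = 8; sixteenth note = 2; sixteenth note = 2; sixteenth = 2; thirty-second = 1.
Adding: 6 + 1 + 1 + 16 + 8 + 2 + 2 + 2 + 1 = 39.
39 exceeds 36, so the answer is No.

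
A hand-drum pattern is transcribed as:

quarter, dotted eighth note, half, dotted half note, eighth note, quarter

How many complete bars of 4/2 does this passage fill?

1

One bar of 4/2 = 32 sixteenth notes.
Express everything in sixteenth notes: quarter = 4; dotted eighth note = 3; half = 8; dotted half note = 12; eighth note = 2; quarter = 4.
Adding: 4 + 3 + 8 + 12 + 2 + 4 = 33.
33 ÷ 32 = 1 complete bar with 1 left over.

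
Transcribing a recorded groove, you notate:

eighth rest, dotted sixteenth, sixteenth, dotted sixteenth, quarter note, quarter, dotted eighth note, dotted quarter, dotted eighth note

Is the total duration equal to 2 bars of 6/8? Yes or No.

No

One bar of 6/8 = 24 thirty-second notes, so 2 bars = 48.
Working in thirty-second notes: eighth rest = 4; dotted sixteenth = 3; sixteenth = 2; dotted sixteenth = 3; quarter note = 8; quarter = 8; dotted eighth note = 6; dotted quarter = 12; dotted eighth note = 6.
Adding: 4 + 3 + 2 + 3 + 8 + 8 + 6 + 12 + 6 = 52.
52 exceeds 48, so the answer is No.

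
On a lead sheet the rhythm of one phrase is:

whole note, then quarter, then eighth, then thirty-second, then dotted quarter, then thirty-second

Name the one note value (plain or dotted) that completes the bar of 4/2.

The bar of 4/2 = 64 thirty-second notes.
Each duration in thirty-second notes: whole note = 32; quarter = 8; eighth = 4; thirty-second = 1; dotted quarter = 12; thirty-second = 1.
Altogether 32 + 8 + 4 + 1 + 12 + 1 = 58.
Remaining: 64 − 58 = 6 thirty-second notes, which is a dotted eighth note.

dotted eighth note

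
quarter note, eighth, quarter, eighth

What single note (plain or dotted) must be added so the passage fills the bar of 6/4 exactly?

The bar of 6/4 = 12 eighth notes.
Each duration in eighth notes: quarter note = 2; eighth = 1; quarter = 2; eighth = 1.
Altogether 2 + 1 + 2 + 1 = 6.
Remaining: 12 − 6 = 6 eighth notes, which is a dotted half note.

dotted half note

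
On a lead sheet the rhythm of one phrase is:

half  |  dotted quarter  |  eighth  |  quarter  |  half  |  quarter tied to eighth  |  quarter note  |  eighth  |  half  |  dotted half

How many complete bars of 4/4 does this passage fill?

One bar of 4/4 = 8 eighth notes.
In eighth notes: half = 4; dotted quarter = 3; eighth = 1; quarter = 2; half = 4; quarter tied to eighth (quarter + eighth) = 3; quarter note = 2; eighth = 1; half = 4; dotted half = 6.
Altogether 4 + 3 + 1 + 2 + 4 + 3 + 2 + 1 + 4 + 6 = 30.
30 ÷ 8 = 3 complete bars with 6 left over.

3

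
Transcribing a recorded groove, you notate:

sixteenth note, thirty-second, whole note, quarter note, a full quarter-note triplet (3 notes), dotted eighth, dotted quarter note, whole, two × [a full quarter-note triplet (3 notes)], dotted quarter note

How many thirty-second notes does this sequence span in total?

153

Each duration in thirty-second notes: sixteenth note = 2; thirty-second = 1; whole note = 32; quarter note = 8; a full quarter-note triplet (3 notes) (three triplet quarters span one half) = 16; dotted eighth = 6; dotted quarter note = 12; whole = 32; a full quarter-note triplet (3 notes) (three triplet quarters span one half) = 16; a full quarter-note triplet (3 notes) (three triplet quarters span one half) = 16; dotted quarter note = 12.
Total: 2 + 1 + 32 + 8 + 16 + 6 + 12 + 32 + 16 + 16 + 12 = 153 thirty-second notes.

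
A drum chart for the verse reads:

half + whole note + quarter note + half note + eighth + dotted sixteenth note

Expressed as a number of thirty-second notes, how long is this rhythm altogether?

79

Convert each value to thirty-second notes: half = 16; whole note = 32; quarter note = 8; half note = 16; eighth = 4; dotted sixteenth note = 3.
Total: 16 + 32 + 8 + 16 + 4 + 3 = 79 thirty-second notes.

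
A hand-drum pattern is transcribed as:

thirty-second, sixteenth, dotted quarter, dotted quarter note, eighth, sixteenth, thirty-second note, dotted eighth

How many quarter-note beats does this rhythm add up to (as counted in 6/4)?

5

One quarter-note beat = 8 thirty-second notes.
Convert each value to thirty-second notes: thirty-second = 1; sixteenth = 2; dotted quarter = 12; dotted quarter note = 12; eighth = 4; sixteenth = 2; thirty-second note = 1; dotted eighth = 6.
Sum: 1 + 2 + 12 + 12 + 4 + 2 + 1 + 6 = 40.
40 ÷ 8 = 5 beats.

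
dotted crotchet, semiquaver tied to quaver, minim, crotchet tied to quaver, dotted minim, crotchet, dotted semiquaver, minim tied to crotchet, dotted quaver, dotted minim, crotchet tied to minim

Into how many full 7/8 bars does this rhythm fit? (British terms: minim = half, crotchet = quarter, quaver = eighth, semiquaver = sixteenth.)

5

One bar of 7/8 = 28 thirty-second notes.
Express everything in thirty-second notes: dotted crotchet = 12; semiquaver tied to quaver (semiquaver + quaver) = 6; minim = 16; crotchet tied to quaver (crotchet + quaver) = 12; dotted minim = 24; crotchet = 8; dotted semiquaver = 3; minim tied to crotchet (minim + crotchet) = 24; dotted quaver = 6; dotted minim = 24; crotchet tied to minim (crotchet + minim) = 24.
Sum: 12 + 6 + 16 + 12 + 24 + 8 + 3 + 24 + 6 + 24 + 24 = 159.
159 ÷ 28 = 5 complete bars with 19 left over.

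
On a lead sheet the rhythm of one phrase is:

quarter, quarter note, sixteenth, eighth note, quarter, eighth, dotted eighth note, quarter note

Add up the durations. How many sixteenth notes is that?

In sixteenth notes: quarter = 4; quarter note = 4; sixteenth = 1; eighth note = 2; quarter = 4; eighth = 2; dotted eighth note = 3; quarter note = 4.
Altogether 4 + 4 + 1 + 2 + 4 + 2 + 3 + 4 = 24 sixteenth notes.

24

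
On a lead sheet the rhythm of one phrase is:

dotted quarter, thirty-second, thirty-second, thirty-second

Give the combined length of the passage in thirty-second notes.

In thirty-second notes: dotted quarter = 12; thirty-second = 1; thirty-second = 1; thirty-second = 1.
Adding: 12 + 1 + 1 + 1 = 15 thirty-second notes.

15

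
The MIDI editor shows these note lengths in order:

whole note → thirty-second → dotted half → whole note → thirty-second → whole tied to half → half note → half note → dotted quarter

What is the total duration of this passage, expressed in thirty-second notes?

In thirty-second notes: whole note = 32; thirty-second = 1; dotted half = 24; whole note = 32; thirty-second = 1; whole tied to half (whole + half) = 48; half note = 16; half note = 16; dotted quarter = 12.
Altogether 32 + 1 + 24 + 32 + 1 + 48 + 16 + 16 + 12 = 182 thirty-second notes.

182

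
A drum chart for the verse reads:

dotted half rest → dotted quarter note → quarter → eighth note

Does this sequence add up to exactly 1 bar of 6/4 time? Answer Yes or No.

One bar of 6/4 = 12 eighth notes.
Each duration in eighth notes: dotted half rest = 6; dotted quarter note = 3; quarter = 2; eighth note = 1.
Total: 6 + 3 + 2 + 1 = 12.
12 equals 12, so the answer is Yes.

Yes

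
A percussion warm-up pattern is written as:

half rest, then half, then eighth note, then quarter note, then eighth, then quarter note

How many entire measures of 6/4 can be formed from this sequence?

1

One bar of 6/4 = 12 eighth notes.
Express everything in eighth notes: half rest = 4; half = 4; eighth note = 1; quarter note = 2; eighth = 1; quarter note = 2.
Total: 4 + 4 + 1 + 2 + 1 + 2 = 14.
14 ÷ 12 = 1 complete bar with 2 left over.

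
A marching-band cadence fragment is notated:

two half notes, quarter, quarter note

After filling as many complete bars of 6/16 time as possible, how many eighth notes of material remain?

One bar of 6/16 = 3 eighth notes.
Working in eighth notes: half note = 4; half note = 4; quarter = 2; quarter note = 2.
Total: 4 + 4 + 2 + 2 = 12.
12 ÷ 3 = 4 complete bars with 0 eighth notes remaining.

0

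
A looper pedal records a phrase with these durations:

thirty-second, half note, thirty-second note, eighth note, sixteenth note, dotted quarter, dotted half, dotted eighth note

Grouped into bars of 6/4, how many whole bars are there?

1

One bar of 6/4 = 48 thirty-second notes.
In thirty-second notes: thirty-second = 1; half note = 16; thirty-second note = 1; eighth note = 4; sixteenth note = 2; dotted quarter = 12; dotted half = 24; dotted eighth note = 6.
Total: 1 + 16 + 1 + 4 + 2 + 12 + 24 + 6 = 66.
66 ÷ 48 = 1 complete bar with 18 left over.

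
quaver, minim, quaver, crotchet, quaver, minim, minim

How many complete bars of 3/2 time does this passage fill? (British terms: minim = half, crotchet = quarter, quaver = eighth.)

One bar of 3/2 = 12 eighth notes.
In eighth notes: quaver = 1; minim = 4; quaver = 1; crotchet = 2; quaver = 1; minim = 4; minim = 4.
Adding: 1 + 4 + 1 + 2 + 1 + 4 + 4 = 17.
17 ÷ 12 = 1 complete bar with 5 left over.

1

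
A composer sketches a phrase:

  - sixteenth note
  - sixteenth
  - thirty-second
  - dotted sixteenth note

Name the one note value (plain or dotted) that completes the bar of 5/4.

whole note

The bar of 5/4 = 40 thirty-second notes.
In thirty-second notes: sixteenth note = 2; sixteenth = 2; thirty-second = 1; dotted sixteenth note = 3.
Altogether 2 + 2 + 1 + 3 = 8.
Remaining: 40 − 8 = 32 thirty-second notes, which is a whole note.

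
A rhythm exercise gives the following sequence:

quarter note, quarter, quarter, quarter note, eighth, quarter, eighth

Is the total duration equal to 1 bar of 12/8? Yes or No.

Yes

One bar of 12/8 = 12 eighth notes.
In eighth notes: quarter note = 2; quarter = 2; quarter = 2; quarter note = 2; eighth = 1; quarter = 2; eighth = 1.
Altogether 2 + 2 + 2 + 2 + 1 + 2 + 1 = 12.
12 equals 12, so the answer is Yes.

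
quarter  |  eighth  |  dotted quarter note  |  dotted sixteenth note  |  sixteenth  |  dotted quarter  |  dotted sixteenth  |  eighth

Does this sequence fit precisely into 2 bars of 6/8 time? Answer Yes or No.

One bar of 6/8 = 24 thirty-second notes, so 2 bars = 48.
Express everything in thirty-second notes: quarter = 8; eighth = 4; dotted quarter note = 12; dotted sixteenth note = 3; sixteenth = 2; dotted quarter = 12; dotted sixteenth = 3; eighth = 4.
Altogether 8 + 4 + 12 + 3 + 2 + 12 + 3 + 4 = 48.
48 equals 48, so the answer is Yes.

Yes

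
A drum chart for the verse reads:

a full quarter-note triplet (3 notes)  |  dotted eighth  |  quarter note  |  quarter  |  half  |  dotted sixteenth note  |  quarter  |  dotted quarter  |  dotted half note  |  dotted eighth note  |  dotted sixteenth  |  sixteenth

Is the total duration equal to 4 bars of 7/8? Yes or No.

One bar of 7/8 = 28 thirty-second notes, so 4 bars = 112.
In thirty-second notes: a full quarter-note triplet (3 notes) (three triplet quarters span one half) = 16; dotted eighth = 6; quarter note = 8; quarter = 8; half = 16; dotted sixteenth note = 3; quarter = 8; dotted quarter = 12; dotted half note = 24; dotted eighth note = 6; dotted sixteenth = 3; sixteenth = 2.
Total: 16 + 6 + 8 + 8 + 16 + 3 + 8 + 12 + 24 + 6 + 3 + 2 = 112.
112 equals 112, so the answer is Yes.

Yes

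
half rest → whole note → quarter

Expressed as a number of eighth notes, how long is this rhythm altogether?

Convert each value to eighth notes: half rest = 4; whole note = 8; quarter = 2.
Total: 4 + 8 + 2 = 14 eighth notes.

14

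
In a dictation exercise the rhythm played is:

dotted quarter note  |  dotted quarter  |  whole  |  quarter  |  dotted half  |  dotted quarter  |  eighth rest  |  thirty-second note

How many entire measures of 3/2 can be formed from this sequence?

One bar of 3/2 = 48 thirty-second notes.
Convert each value to thirty-second notes: dotted quarter note = 12; dotted quarter = 12; whole = 32; quarter = 8; dotted half = 24; dotted quarter = 12; eighth rest = 4; thirty-second note = 1.
Sum: 12 + 12 + 32 + 8 + 24 + 12 + 4 + 1 = 105.
105 ÷ 48 = 2 complete bars with 9 left over.

2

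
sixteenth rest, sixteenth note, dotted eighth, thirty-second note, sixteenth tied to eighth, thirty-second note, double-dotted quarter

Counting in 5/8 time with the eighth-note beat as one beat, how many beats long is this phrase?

8

One eighth-note beat = 4 thirty-second notes.
Working in thirty-second notes: sixteenth rest = 2; sixteenth note = 2; dotted eighth = 6; thirty-second note = 1; sixteenth tied to eighth (sixteenth + eighth) = 6; thirty-second note = 1; double-dotted quarter = 14.
Total: 2 + 2 + 6 + 1 + 6 + 1 + 14 = 32.
32 ÷ 4 = 8 beats.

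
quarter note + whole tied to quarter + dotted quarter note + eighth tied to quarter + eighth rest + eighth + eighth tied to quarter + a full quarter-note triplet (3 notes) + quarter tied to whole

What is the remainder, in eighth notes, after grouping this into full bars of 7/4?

One bar of 7/4 = 14 eighth notes.
Convert each value to eighth notes: quarter note = 2; whole tied to quarter (whole + quarter) = 10; dotted quarter note = 3; eighth tied to quarter (eighth + quarter) = 3; eighth rest = 1; eighth = 1; eighth tied to quarter (eighth + quarter) = 3; a full quarter-note triplet (3 notes) (three triplet quarters span one half) = 4; quarter tied to whole (quarter + whole) = 10.
Adding: 2 + 10 + 3 + 3 + 1 + 1 + 3 + 4 + 10 = 37.
37 ÷ 14 = 2 complete bars with 9 eighth notes remaining.

9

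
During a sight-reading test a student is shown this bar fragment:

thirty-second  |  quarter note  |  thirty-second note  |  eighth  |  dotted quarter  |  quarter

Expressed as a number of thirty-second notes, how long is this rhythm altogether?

Convert each value to thirty-second notes: thirty-second = 1; quarter note = 8; thirty-second note = 1; eighth = 4; dotted quarter = 12; quarter = 8.
Adding: 1 + 8 + 1 + 4 + 12 + 8 = 34 thirty-second notes.

34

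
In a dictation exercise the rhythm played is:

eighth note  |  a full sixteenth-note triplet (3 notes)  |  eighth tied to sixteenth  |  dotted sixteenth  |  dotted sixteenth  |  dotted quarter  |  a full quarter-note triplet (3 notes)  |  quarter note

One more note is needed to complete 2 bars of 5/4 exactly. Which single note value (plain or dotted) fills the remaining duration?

2 bars of 5/4 = 80 thirty-second notes.
In thirty-second notes: eighth note = 4; a full sixteenth-note triplet (3 notes) (three triplet sixteenths span one eighth) = 4; eighth tied to sixteenth (eighth + sixteenth) = 6; dotted sixteenth = 3; dotted sixteenth = 3; dotted quarter = 12; a full quarter-note triplet (3 notes) (three triplet quarters span one half) = 16; quarter note = 8.
Altogether 4 + 4 + 6 + 3 + 3 + 12 + 16 + 8 = 56.
Remaining: 80 − 56 = 24 thirty-second notes, which is a dotted half note.

dotted half note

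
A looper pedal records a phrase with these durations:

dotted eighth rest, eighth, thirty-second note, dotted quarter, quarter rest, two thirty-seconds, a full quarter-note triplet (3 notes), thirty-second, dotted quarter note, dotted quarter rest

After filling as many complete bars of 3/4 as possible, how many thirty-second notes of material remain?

One bar of 3/4 = 24 thirty-second notes.
In thirty-second notes: dotted eighth rest = 6; eighth = 4; thirty-second note = 1; dotted quarter = 12; quarter rest = 8; thirty-second = 1; thirty-second = 1; a full quarter-note triplet (3 notes) (three triplet quarters span one half) = 16; thirty-second = 1; dotted quarter note = 12; dotted quarter rest = 12.
Adding: 6 + 4 + 1 + 12 + 8 + 1 + 1 + 16 + 1 + 12 + 12 = 74.
74 ÷ 24 = 3 complete bars with 2 thirty-second notes remaining.

2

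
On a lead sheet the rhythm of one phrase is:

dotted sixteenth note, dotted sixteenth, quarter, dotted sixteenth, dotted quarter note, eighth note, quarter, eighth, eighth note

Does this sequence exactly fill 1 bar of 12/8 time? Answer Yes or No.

One bar of 12/8 = 48 thirty-second notes.
Express everything in thirty-second notes: dotted sixteenth note = 3; dotted sixteenth = 3; quarter = 8; dotted sixteenth = 3; dotted quarter note = 12; eighth note = 4; quarter = 8; eighth = 4; eighth note = 4.
Sum: 3 + 3 + 8 + 3 + 12 + 4 + 8 + 4 + 4 = 49.
49 exceeds 48, so the answer is No.

No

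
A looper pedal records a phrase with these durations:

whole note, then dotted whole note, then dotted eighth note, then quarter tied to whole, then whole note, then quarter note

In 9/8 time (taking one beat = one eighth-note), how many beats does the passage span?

41.5

One eighth-note beat = 2 sixteenth notes.
Convert each value to sixteenth notes: whole note = 16; dotted whole note = 24; dotted eighth note = 3; quarter tied to whole (quarter + whole) = 20; whole note = 16; quarter note = 4.
Adding: 16 + 24 + 3 + 20 + 16 + 4 = 83.
83 ÷ 2 = 41.5 beats.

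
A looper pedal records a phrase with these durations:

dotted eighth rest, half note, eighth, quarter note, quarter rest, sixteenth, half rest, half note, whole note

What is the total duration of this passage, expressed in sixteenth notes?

54

Express everything in sixteenth notes: dotted eighth rest = 3; half note = 8; eighth = 2; quarter note = 4; quarter rest = 4; sixteenth = 1; half rest = 8; half note = 8; whole note = 16.
Total: 3 + 8 + 2 + 4 + 4 + 1 + 8 + 8 + 16 = 54 sixteenth notes.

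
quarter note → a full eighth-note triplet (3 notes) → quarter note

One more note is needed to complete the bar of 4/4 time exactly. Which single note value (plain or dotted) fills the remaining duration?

The bar of 4/4 = 4 quarter notes.
In quarter notes: quarter note = 1; a full eighth-note triplet (3 notes) (three triplet eighths span one quarter) = 1; quarter note = 1.
Adding: 1 + 1 + 1 = 3.
Remaining: 4 − 3 = 1 quarter note, which is a quarter note.

quarter note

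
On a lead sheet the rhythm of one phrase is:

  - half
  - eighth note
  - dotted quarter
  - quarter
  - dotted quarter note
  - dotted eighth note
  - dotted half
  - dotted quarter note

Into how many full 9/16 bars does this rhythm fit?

5

One bar of 9/16 = 9 sixteenth notes.
In sixteenth notes: half = 8; eighth note = 2; dotted quarter = 6; quarter = 4; dotted quarter note = 6; dotted eighth note = 3; dotted half = 12; dotted quarter note = 6.
Altogether 8 + 2 + 6 + 4 + 6 + 3 + 12 + 6 = 47.
47 ÷ 9 = 5 complete bars with 2 left over.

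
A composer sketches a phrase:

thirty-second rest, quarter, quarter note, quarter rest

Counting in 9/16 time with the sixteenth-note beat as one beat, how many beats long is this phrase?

12.5

One sixteenth-note beat = 2 thirty-second notes.
Convert each value to thirty-second notes: thirty-second rest = 1; quarter = 8; quarter note = 8; quarter rest = 8.
Adding: 1 + 8 + 8 + 8 = 25.
25 ÷ 2 = 12.5 beats.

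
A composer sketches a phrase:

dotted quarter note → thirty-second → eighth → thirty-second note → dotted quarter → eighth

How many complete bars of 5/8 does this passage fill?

One bar of 5/8 = 20 thirty-second notes.
In thirty-second notes: dotted quarter note = 12; thirty-second = 1; eighth = 4; thirty-second note = 1; dotted quarter = 12; eighth = 4.
Adding: 12 + 1 + 4 + 1 + 12 + 4 = 34.
34 ÷ 20 = 1 complete bar with 14 left over.

1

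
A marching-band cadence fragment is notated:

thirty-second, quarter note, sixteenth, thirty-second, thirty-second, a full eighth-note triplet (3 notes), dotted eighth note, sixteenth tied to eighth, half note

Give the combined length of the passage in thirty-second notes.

Express everything in thirty-second notes: thirty-second = 1; quarter note = 8; sixteenth = 2; thirty-second = 1; thirty-second = 1; a full eighth-note triplet (3 notes) (three triplet eighths span one quarter) = 8; dotted eighth note = 6; sixteenth tied to eighth (sixteenth + eighth) = 6; half note = 16.
Sum: 1 + 8 + 2 + 1 + 1 + 8 + 6 + 6 + 16 = 49 thirty-second notes.

49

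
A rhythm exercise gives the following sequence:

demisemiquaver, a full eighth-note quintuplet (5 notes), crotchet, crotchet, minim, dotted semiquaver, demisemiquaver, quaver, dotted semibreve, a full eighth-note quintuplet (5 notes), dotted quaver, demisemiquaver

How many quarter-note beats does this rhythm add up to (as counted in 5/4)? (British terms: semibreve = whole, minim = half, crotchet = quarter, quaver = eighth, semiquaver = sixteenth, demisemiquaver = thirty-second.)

16

One quarter-note beat = 8 thirty-second notes.
Express everything in thirty-second notes: demisemiquaver = 1; a full eighth-note quintuplet (5 notes) (five quintuplet eighths span one half) = 16; crotchet = 8; crotchet = 8; minim = 16; dotted semiquaver = 3; demisemiquaver = 1; quaver = 4; dotted semibreve = 48; a full eighth-note quintuplet (5 notes) (five quintuplet eighths span one half) = 16; dotted quaver = 6; demisemiquaver = 1.
Adding: 1 + 16 + 8 + 8 + 16 + 3 + 1 + 4 + 48 + 16 + 6 + 1 = 128.
128 ÷ 8 = 16 beats.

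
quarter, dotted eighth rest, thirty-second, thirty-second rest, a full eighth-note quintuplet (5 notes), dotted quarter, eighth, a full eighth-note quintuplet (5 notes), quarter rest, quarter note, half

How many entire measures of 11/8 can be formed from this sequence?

One bar of 11/8 = 44 thirty-second notes.
Each duration in thirty-second notes: quarter = 8; dotted eighth rest = 6; thirty-second = 1; thirty-second rest = 1; a full eighth-note quintuplet (5 notes) (five quintuplet eighths span one half) = 16; dotted quarter = 12; eighth = 4; a full eighth-note quintuplet (5 notes) (five quintuplet eighths span one half) = 16; quarter rest = 8; quarter note = 8; half = 16.
Sum: 8 + 6 + 1 + 1 + 16 + 12 + 4 + 16 + 8 + 8 + 16 = 96.
96 ÷ 44 = 2 complete bars with 8 left over.

2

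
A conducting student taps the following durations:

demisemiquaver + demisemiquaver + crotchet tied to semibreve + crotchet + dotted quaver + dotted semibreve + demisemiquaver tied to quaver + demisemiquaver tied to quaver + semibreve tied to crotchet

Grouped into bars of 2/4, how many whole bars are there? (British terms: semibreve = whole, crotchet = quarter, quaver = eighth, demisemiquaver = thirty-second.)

One bar of 2/4 = 16 thirty-second notes.
Each duration in thirty-second notes: demisemiquaver = 1; demisemiquaver = 1; crotchet tied to semibreve (crotchet + semibreve) = 40; crotchet = 8; dotted quaver = 6; dotted semibreve = 48; demisemiquaver tied to quaver (demisemiquaver + quaver) = 5; demisemiquaver tied to quaver (demisemiquaver + quaver) = 5; semibreve tied to crotchet (semibreve + crotchet) = 40.
Sum: 1 + 1 + 40 + 8 + 6 + 48 + 5 + 5 + 40 = 154.
154 ÷ 16 = 9 complete bars with 10 left over.

9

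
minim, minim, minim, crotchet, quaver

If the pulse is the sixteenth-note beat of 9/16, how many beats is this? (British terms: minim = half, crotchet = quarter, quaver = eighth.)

30

One sixteenth-note beat = 2 thirty-second notes.
Each duration in thirty-second notes: minim = 16; minim = 16; minim = 16; crotchet = 8; quaver = 4.
Adding: 16 + 16 + 16 + 8 + 4 = 60.
60 ÷ 2 = 30 beats.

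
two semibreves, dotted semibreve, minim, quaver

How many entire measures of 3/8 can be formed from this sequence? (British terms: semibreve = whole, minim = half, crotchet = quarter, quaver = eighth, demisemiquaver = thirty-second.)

One bar of 3/8 = 3 eighth notes.
Convert each value to eighth notes: semibreve = 8; semibreve = 8; dotted semibreve = 12; minim = 4; quaver = 1.
Sum: 8 + 8 + 12 + 4 + 1 = 33.
33 ÷ 3 = 11 complete bars with 0 left over.

11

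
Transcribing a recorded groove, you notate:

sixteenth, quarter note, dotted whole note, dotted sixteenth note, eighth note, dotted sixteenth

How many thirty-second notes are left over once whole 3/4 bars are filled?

20

One bar of 3/4 = 24 thirty-second notes.
In thirty-second notes: sixteenth = 2; quarter note = 8; dotted whole note = 48; dotted sixteenth note = 3; eighth note = 4; dotted sixteenth = 3.
Sum: 2 + 8 + 48 + 3 + 4 + 3 = 68.
68 ÷ 24 = 2 complete bars with 20 thirty-second notes remaining.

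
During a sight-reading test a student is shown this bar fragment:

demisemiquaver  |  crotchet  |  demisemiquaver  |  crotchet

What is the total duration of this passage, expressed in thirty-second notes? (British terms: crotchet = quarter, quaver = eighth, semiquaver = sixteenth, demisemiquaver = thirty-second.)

18

Convert each value to thirty-second notes: demisemiquaver = 1; crotchet = 8; demisemiquaver = 1; crotchet = 8.
Total: 1 + 8 + 1 + 8 = 18 thirty-second notes.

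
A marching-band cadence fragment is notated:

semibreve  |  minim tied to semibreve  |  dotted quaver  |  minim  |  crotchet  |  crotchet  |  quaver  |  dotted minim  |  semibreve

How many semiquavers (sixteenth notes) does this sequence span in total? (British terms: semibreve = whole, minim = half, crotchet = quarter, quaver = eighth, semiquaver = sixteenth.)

89

Express everything in sixteenth notes: semibreve = 16; minim tied to semibreve (minim + semibreve) = 24; dotted quaver = 3; minim = 8; crotchet = 4; crotchet = 4; quaver = 2; dotted minim = 12; semibreve = 16.
Altogether 16 + 24 + 3 + 8 + 4 + 4 + 2 + 12 + 16 = 89 sixteenth notes.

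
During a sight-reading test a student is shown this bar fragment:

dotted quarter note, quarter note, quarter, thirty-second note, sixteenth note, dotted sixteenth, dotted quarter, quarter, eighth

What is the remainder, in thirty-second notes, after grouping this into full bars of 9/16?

One bar of 9/16 = 18 thirty-second notes.
Convert each value to thirty-second notes: dotted quarter note = 12; quarter note = 8; quarter = 8; thirty-second note = 1; sixteenth note = 2; dotted sixteenth = 3; dotted quarter = 12; quarter = 8; eighth = 4.
Total: 12 + 8 + 8 + 1 + 2 + 3 + 12 + 8 + 4 = 58.
58 ÷ 18 = 3 complete bars with 4 thirty-second notes remaining.

4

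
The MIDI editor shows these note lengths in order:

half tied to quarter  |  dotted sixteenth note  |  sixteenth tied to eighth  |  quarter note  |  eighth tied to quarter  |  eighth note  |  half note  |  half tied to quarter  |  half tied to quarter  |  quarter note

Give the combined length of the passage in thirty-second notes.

Convert each value to thirty-second notes: half tied to quarter (half + quarter) = 24; dotted sixteenth note = 3; sixteenth tied to eighth (sixteenth + eighth) = 6; quarter note = 8; eighth tied to quarter (eighth + quarter) = 12; eighth note = 4; half note = 16; half tied to quarter (half + quarter) = 24; half tied to quarter (half + quarter) = 24; quarter note = 8.
Adding: 24 + 3 + 6 + 8 + 12 + 4 + 16 + 24 + 24 + 8 = 129 thirty-second notes.

129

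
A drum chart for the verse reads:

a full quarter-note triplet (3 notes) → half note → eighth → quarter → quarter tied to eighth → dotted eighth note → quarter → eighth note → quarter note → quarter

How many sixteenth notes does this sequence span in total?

45

Working in sixteenth notes: a full quarter-note triplet (3 notes) (three triplet quarters span one half) = 8; half note = 8; eighth = 2; quarter = 4; quarter tied to eighth (quarter + eighth) = 6; dotted eighth note = 3; quarter = 4; eighth note = 2; quarter note = 4; quarter = 4.
Altogether 8 + 8 + 2 + 4 + 6 + 3 + 4 + 2 + 4 + 4 = 45 sixteenth notes.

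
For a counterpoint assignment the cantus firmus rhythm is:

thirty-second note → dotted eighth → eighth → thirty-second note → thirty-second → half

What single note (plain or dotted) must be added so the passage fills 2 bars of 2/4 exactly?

2 bars of 2/4 = 32 thirty-second notes.
Each duration in thirty-second notes: thirty-second note = 1; dotted eighth = 6; eighth = 4; thirty-second note = 1; thirty-second = 1; half = 16.
Sum: 1 + 6 + 4 + 1 + 1 + 16 = 29.
Remaining: 32 − 29 = 3 thirty-second notes, which is a dotted sixteenth note.

dotted sixteenth note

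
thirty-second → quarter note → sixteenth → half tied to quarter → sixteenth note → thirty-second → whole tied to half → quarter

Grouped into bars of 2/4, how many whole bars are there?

One bar of 2/4 = 16 thirty-second notes.
Express everything in thirty-second notes: thirty-second = 1; quarter note = 8; sixteenth = 2; half tied to quarter (half + quarter) = 24; sixteenth note = 2; thirty-second = 1; whole tied to half (whole + half) = 48; quarter = 8.
Adding: 1 + 8 + 2 + 24 + 2 + 1 + 48 + 8 = 94.
94 ÷ 16 = 5 complete bars with 14 left over.

5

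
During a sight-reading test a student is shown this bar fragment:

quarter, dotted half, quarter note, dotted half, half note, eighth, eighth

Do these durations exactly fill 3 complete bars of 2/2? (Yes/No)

One bar of 2/2 = 8 eighth notes, so 3 bars = 24.
Convert each value to eighth notes: quarter = 2; dotted half = 6; quarter note = 2; dotted half = 6; half note = 4; eighth = 1; eighth = 1.
Adding: 2 + 6 + 2 + 6 + 4 + 1 + 1 = 22.
22 falls short of 24, so the answer is No.

No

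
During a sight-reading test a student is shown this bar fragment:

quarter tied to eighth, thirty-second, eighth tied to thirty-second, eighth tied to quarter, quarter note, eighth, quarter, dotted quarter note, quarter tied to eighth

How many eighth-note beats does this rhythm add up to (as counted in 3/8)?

One eighth-note beat = 4 thirty-second notes.
In thirty-second notes: quarter tied to eighth (quarter + eighth) = 12; thirty-second = 1; eighth tied to thirty-second (eighth + thirty-second) = 5; eighth tied to quarter (eighth + quarter) = 12; quarter note = 8; eighth = 4; quarter = 8; dotted quarter note = 12; quarter tied to eighth (quarter + eighth) = 12.
Adding: 12 + 1 + 5 + 12 + 8 + 4 + 8 + 12 + 12 = 74.
74 ÷ 4 = 18.5 beats.

18.5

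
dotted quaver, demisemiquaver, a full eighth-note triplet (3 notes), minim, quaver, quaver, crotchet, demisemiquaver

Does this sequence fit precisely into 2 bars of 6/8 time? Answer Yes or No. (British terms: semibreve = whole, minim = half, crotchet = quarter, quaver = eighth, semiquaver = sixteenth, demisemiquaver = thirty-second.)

One bar of 6/8 = 24 thirty-second notes, so 2 bars = 48.
Working in thirty-second notes: dotted quaver = 6; demisemiquaver = 1; a full eighth-note triplet (3 notes) (three triplet eighths span one quarter) = 8; minim = 16; quaver = 4; quaver = 4; crotchet = 8; demisemiquaver = 1.
Total: 6 + 1 + 8 + 16 + 4 + 4 + 8 + 1 = 48.
48 equals 48, so the answer is Yes.

Yes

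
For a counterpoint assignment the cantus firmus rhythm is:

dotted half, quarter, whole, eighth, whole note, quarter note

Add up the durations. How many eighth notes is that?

Convert each value to eighth notes: dotted half = 6; quarter = 2; whole = 8; eighth = 1; whole note = 8; quarter note = 2.
Total: 6 + 2 + 8 + 1 + 8 + 2 = 27 eighth notes.

27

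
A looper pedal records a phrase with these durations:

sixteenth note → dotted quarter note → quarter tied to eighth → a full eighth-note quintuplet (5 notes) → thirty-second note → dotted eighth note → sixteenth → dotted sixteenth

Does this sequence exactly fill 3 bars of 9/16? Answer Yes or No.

One bar of 9/16 = 18 thirty-second notes, so 3 bars = 54.
In thirty-second notes: sixteenth note = 2; dotted quarter note = 12; quarter tied to eighth (quarter + eighth) = 12; a full eighth-note quintuplet (5 notes) (five quintuplet eighths span one half) = 16; thirty-second note = 1; dotted eighth note = 6; sixteenth = 2; dotted sixteenth = 3.
Adding: 2 + 12 + 12 + 16 + 1 + 6 + 2 + 3 = 54.
54 equals 54, so the answer is Yes.

Yes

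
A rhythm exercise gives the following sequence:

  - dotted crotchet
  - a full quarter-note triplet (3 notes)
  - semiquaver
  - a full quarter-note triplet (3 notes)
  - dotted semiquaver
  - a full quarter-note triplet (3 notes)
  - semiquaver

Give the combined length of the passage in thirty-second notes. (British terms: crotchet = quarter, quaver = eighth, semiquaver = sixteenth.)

In thirty-second notes: dotted crotchet = 12; a full quarter-note triplet (3 notes) (three triplet quarters span one half) = 16; semiquaver = 2; a full quarter-note triplet (3 notes) (three triplet quarters span one half) = 16; dotted semiquaver = 3; a full quarter-note triplet (3 notes) (three triplet quarters span one half) = 16; semiquaver = 2.
Sum: 12 + 16 + 2 + 16 + 3 + 16 + 2 = 67 thirty-second notes.

67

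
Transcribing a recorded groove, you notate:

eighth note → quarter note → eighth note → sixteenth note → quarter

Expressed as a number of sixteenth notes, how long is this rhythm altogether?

13

Express everything in sixteenth notes: eighth note = 2; quarter note = 4; eighth note = 2; sixteenth note = 1; quarter = 4.
Sum: 2 + 4 + 2 + 1 + 4 = 13 sixteenth notes.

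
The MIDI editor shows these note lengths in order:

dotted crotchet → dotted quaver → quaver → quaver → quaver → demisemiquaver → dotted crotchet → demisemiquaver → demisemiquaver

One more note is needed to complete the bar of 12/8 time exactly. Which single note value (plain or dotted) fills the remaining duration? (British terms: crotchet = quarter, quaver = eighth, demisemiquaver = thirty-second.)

dotted sixteenth note

The bar of 12/8 = 48 thirty-second notes.
Each duration in thirty-second notes: dotted crotchet = 12; dotted quaver = 6; quaver = 4; quaver = 4; quaver = 4; demisemiquaver = 1; dotted crotchet = 12; demisemiquaver = 1; demisemiquaver = 1.
Altogether 12 + 6 + 4 + 4 + 4 + 1 + 12 + 1 + 1 = 45.
Remaining: 48 − 45 = 3 thirty-second notes, which is a dotted sixteenth note.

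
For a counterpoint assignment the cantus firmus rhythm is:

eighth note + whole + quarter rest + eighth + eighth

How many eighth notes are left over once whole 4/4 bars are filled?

One bar of 4/4 = 8 eighth notes.
Express everything in eighth notes: eighth note = 1; whole = 8; quarter rest = 2; eighth = 1; eighth = 1.
Total: 1 + 8 + 2 + 1 + 1 = 13.
13 ÷ 8 = 1 complete bar with 5 eighth notes remaining.

5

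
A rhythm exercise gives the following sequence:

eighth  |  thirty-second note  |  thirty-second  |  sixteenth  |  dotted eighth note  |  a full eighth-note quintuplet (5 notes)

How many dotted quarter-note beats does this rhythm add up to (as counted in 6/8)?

One dotted quarter-note beat = 12 thirty-second notes.
Express everything in thirty-second notes: eighth = 4; thirty-second note = 1; thirty-second = 1; sixteenth = 2; dotted eighth note = 6; a full eighth-note quintuplet (5 notes) (five quintuplet eighths span one half) = 16.
Altogether 4 + 1 + 1 + 2 + 6 + 16 = 30.
30 ÷ 12 = 2.5 beats.

2.5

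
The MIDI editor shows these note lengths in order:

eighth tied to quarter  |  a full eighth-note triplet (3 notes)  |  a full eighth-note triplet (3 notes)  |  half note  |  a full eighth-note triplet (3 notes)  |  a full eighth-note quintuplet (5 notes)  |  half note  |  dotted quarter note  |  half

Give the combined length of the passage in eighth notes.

28

In eighth notes: eighth tied to quarter (eighth + quarter) = 3; a full eighth-note triplet (3 notes) (three triplet eighths span one quarter) = 2; a full eighth-note triplet (3 notes) (three triplet eighths span one quarter) = 2; half note = 4; a full eighth-note triplet (3 notes) (three triplet eighths span one quarter) = 2; a full eighth-note quintuplet (5 notes) (five quintuplet eighths span one half) = 4; half note = 4; dotted quarter note = 3; half = 4.
Total: 3 + 2 + 2 + 4 + 2 + 4 + 4 + 3 + 4 = 28 eighth notes.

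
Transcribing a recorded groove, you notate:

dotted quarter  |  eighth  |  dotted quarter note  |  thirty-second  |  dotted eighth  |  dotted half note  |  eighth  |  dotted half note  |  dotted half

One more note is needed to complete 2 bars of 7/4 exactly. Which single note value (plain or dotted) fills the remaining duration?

thirty-second note

2 bars of 7/4 = 112 thirty-second notes.
Express everything in thirty-second notes: dotted quarter = 12; eighth = 4; dotted quarter note = 12; thirty-second = 1; dotted eighth = 6; dotted half note = 24; eighth = 4; dotted half note = 24; dotted half = 24.
Total: 12 + 4 + 12 + 1 + 6 + 24 + 4 + 24 + 24 = 111.
Remaining: 112 − 111 = 1 thirty-second note, which is a thirty-second note.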